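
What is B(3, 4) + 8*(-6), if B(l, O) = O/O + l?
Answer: -44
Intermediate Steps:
B(l, O) = 1 + l
B(3, 4) + 8*(-6) = (1 + 3) + 8*(-6) = 4 - 48 = -44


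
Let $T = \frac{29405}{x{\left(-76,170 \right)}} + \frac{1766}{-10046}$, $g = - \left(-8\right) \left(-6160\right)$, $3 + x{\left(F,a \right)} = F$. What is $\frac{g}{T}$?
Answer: $\frac{305549090}{2308923} \approx 132.33$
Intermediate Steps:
$x{\left(F,a \right)} = -3 + F$
$g = -49280$ ($g = \left(-1\right) 49280 = -49280$)
$T = - \frac{147771072}{396817}$ ($T = \frac{29405}{-3 - 76} + \frac{1766}{-10046} = \frac{29405}{-79} + 1766 \left(- \frac{1}{10046}\right) = 29405 \left(- \frac{1}{79}\right) - \frac{883}{5023} = - \frac{29405}{79} - \frac{883}{5023} = - \frac{147771072}{396817} \approx -372.39$)
$\frac{g}{T} = - \frac{49280}{- \frac{147771072}{396817}} = \left(-49280\right) \left(- \frac{396817}{147771072}\right) = \frac{305549090}{2308923}$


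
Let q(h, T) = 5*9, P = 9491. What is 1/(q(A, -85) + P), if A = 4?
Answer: 1/9536 ≈ 0.00010487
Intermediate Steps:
q(h, T) = 45
1/(q(A, -85) + P) = 1/(45 + 9491) = 1/9536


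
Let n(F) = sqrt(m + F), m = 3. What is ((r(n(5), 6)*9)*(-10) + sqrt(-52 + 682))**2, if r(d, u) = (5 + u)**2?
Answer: 118592730 - 65340*sqrt(70) ≈ 1.1805e+8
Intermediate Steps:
n(F) = sqrt(3 + F)
((r(n(5), 6)*9)*(-10) + sqrt(-52 + 682))**2 = (((5 + 6)**2*9)*(-10) + sqrt(-52 + 682))**2 = ((11**2*9)*(-10) + sqrt(630))**2 = ((121*9)*(-10) + 3*sqrt(70))**2 = (1089*(-10) + 3*sqrt(70))**2 = (-10890 + 3*sqrt(70))**2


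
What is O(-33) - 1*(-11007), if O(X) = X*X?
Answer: 12096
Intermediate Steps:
O(X) = X²
O(-33) - 1*(-11007) = (-33)² - 1*(-11007) = 1089 + 11007 = 12096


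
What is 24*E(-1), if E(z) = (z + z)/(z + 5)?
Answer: -12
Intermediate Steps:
E(z) = 2*z/(5 + z) (E(z) = (2*z)/(5 + z) = 2*z/(5 + z))
24*E(-1) = 24*(2*(-1)/(5 - 1)) = 24*(2*(-1)/4) = 24*(2*(-1)*(¼)) = 24*(-½) = -12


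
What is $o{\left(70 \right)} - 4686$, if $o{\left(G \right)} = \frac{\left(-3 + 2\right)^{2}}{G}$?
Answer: $- \frac{328019}{70} \approx -4686.0$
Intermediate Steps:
$o{\left(G \right)} = \frac{1}{G}$ ($o{\left(G \right)} = \frac{\left(-1\right)^{2}}{G} = 1 \frac{1}{G} = \frac{1}{G}$)
$o{\left(70 \right)} - 4686 = \frac{1}{70} - 4686 = - \frac{328019}{70}$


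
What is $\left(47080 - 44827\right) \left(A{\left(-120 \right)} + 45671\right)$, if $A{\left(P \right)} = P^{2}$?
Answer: $135339963$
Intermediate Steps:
$\left(47080 - 44827\right) \left(A{\left(-120 \right)} + 45671\right) = \left(47080 - 44827\right) \left(\left(-120\right)^{2} + 45671\right) = 2253 \left(14400 + 45671\right) = 2253 \cdot 60071 = 135339963$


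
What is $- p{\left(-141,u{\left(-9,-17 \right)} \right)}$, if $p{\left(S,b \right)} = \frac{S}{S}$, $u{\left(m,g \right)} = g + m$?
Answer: $-1$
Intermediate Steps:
$p{\left(S,b \right)} = 1$
$- p{\left(-141,u{\left(-9,-17 \right)} \right)} = \left(-1\right) 1 = -1$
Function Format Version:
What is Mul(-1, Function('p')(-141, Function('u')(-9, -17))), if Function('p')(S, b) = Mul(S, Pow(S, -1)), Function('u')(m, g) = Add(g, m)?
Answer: -1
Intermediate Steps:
Function('p')(S, b) = 1
Mul(-1, Function('p')(-141, Function('u')(-9, -17))) = Mul(-1, 1) = -1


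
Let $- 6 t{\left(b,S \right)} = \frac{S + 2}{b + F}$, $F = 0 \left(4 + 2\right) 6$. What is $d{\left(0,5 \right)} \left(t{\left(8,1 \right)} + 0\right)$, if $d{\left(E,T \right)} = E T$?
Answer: $0$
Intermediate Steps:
$F = 0$ ($F = 0 \cdot 6 \cdot 6 = 0 \cdot 36 = 0$)
$t{\left(b,S \right)} = - \frac{2 + S}{6 b}$ ($t{\left(b,S \right)} = - \frac{\left(S + 2\right) \frac{1}{b + 0}}{6} = - \frac{\left(2 + S\right) \frac{1}{b}}{6} = - \frac{\frac{1}{b} \left(2 + S\right)}{6} = - \frac{2 + S}{6 b}$)
$d{\left(0,5 \right)} \left(t{\left(8,1 \right)} + 0\right) = 0 \cdot 5 \left(\frac{-2 - 1}{6 \cdot 8} + 0\right) = 0 \left(\frac{1}{6} \cdot \frac{1}{8} \left(-2 - 1\right) + 0\right) = 0 \left(\frac{1}{6} \cdot \frac{1}{8} \left(-3\right) + 0\right) = 0 \left(- \frac{1}{16} + 0\right) = 0 \left(- \frac{1}{16}\right) = 0$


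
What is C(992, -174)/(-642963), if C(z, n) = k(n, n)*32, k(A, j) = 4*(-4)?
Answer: 512/642963 ≈ 0.00079631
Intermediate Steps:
k(A, j) = -16
C(z, n) = -512 (C(z, n) = -16*32 = -512)
C(992, -174)/(-642963) = -512/(-642963) = -512*(-1/642963) = 512/642963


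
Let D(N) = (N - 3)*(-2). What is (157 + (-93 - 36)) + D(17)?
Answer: 0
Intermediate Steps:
D(N) = 6 - 2*N (D(N) = (-3 + N)*(-2) = 6 - 2*N)
(157 + (-93 - 36)) + D(17) = (157 + (-93 - 36)) + (6 - 2*17) = (157 - 129) + (6 - 34) = 28 - 28 = 0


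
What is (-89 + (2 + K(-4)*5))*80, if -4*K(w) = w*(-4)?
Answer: -8560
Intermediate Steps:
K(w) = w (K(w) = -w*(-4)/4 = -(-1)*w = w)
(-89 + (2 + K(-4)*5))*80 = (-89 + (2 - 4*5))*80 = (-89 + (2 - 20))*80 = (-89 - 18)*80 = -107*80 = -8560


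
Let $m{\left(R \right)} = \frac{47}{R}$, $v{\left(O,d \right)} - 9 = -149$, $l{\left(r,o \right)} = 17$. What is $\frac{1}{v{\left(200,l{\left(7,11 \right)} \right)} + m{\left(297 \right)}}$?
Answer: $- \frac{297}{41533} \approx -0.0071509$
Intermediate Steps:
$v{\left(O,d \right)} = -140$ ($v{\left(O,d \right)} = 9 - 149 = -140$)
$\frac{1}{v{\left(200,l{\left(7,11 \right)} \right)} + m{\left(297 \right)}} = \frac{1}{-140 + \frac{47}{297}} = \frac{1}{- \frac{41533}{297}} = - \frac{297}{41533}$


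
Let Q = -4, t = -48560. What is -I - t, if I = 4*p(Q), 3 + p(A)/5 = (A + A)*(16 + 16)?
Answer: 53740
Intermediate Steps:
p(A) = -15 + 320*A (p(A) = -15 + 5*((A + A)*(16 + 16)) = -15 + 5*((2*A)*32) = -15 + 5*(64*A) = -15 + 320*A)
I = -5180 (I = 4*(-15 + 320*(-4)) = 4*(-15 - 1280) = 4*(-1295) = -5180)
-I - t = -1*(-5180) - 1*(-48560) = 5180 + 48560 = 53740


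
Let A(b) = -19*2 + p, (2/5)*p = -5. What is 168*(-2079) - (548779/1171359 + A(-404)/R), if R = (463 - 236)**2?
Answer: -6023349190391501/17245416546 ≈ -3.4927e+5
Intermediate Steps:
p = -25/2 (p = (5/2)*(-5) = -25/2 ≈ -12.500)
A(b) = -101/2 (A(b) = -19*2 - 25/2 = -38 - 25/2 = -101/2)
R = 51529 (R = 227**2 = 51529)
168*(-2079) - (548779/1171359 + A(-404)/R) = 168*(-2079) - (548779/1171359 - 101/2/51529) = -349272 - (548779*(1/1171359) - 101/2*1/51529) = -349272 - (78397/167337 - 101/103058) = -349272 - 1*8062536989/17245416546 = -349272 - 8062536989/17245416546 = -6023349190391501/17245416546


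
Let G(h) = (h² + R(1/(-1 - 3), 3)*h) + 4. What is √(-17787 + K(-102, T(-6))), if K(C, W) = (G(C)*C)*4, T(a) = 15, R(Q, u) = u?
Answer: I*√4139403 ≈ 2034.6*I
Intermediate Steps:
G(h) = 4 + h² + 3*h (G(h) = (h² + 3*h) + 4 = 4 + h² + 3*h)
K(C, W) = 4*C*(4 + C² + 3*C) (K(C, W) = ((4 + C² + 3*C)*C)*4 = (C*(4 + C² + 3*C))*4 = 4*C*(4 + C² + 3*C))
√(-17787 + K(-102, T(-6))) = √(-17787 + 4*(-102)*(4 + (-102)² + 3*(-102))) = √(-17787 + 4*(-102)*(4 + 10404 - 306)) = √(-17787 + 4*(-102)*10102) = √(-17787 - 4121616) = √(-4139403) = I*√4139403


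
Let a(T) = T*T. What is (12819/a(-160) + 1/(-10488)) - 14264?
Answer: -478705859891/33561600 ≈ -14264.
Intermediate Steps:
a(T) = T²
(12819/a(-160) + 1/(-10488)) - 14264 = (12819/((-160)²) + 1/(-10488)) - 14264 = (12819/25600 - 1/10488) - 14264 = 16802509/33561600 - 14264 = -478705859891/33561600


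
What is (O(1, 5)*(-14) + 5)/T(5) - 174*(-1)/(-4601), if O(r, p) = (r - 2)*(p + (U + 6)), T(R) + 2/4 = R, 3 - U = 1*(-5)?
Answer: 2492176/41409 ≈ 60.184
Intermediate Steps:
U = 8 (U = 3 - (-5) = 3 - 1*(-5) = 3 + 5 = 8)
T(R) = -½ + R
O(r, p) = (-2 + r)*(14 + p) (O(r, p) = (r - 2)*(p + (8 + 6)) = (-2 + r)*(p + 14) = (-2 + r)*(14 + p))
(O(1, 5)*(-14) + 5)/T(5) - 174*(-1)/(-4601) = ((-28 - 2*5 + 14*1 + 5*1)*(-14) + 5)/(-½ + 5) - 174*(-1)/(-4601) = ((-28 - 10 + 14 + 5)*(-14) + 5)/(9/2) + 174*(-1/4601) = (-19*(-14) + 5)*(2/9) - 174/4601 = (266 + 5)*(2/9) - 174/4601 = 271*(2/9) - 174/4601 = 542/9 - 174/4601 = 2492176/41409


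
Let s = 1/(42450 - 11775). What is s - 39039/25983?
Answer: -133055038/88558725 ≈ -1.5024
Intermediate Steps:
s = 1/30675 ≈ 3.2600e-5
s - 39039/25983 = 1/30675 - 39039/25983 = 1/30675 - 1*13013/8661 = 1/30675 - 13013/8661 = -133055038/88558725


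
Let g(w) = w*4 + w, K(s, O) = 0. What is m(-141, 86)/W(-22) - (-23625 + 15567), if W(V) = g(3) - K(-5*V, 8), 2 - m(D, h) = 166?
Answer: 120706/15 ≈ 8047.1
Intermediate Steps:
m(D, h) = -164 (m(D, h) = 2 - 1*166 = 2 - 166 = -164)
g(w) = 5*w (g(w) = 4*w + w = 5*w)
W(V) = 15 (W(V) = 5*3 - 1*0 = 15 + 0 = 15)
m(-141, 86)/W(-22) - (-23625 + 15567) = -164/15 - (-23625 + 15567) = -164*1/15 - 1*(-8058) = -164/15 + 8058 = 120706/15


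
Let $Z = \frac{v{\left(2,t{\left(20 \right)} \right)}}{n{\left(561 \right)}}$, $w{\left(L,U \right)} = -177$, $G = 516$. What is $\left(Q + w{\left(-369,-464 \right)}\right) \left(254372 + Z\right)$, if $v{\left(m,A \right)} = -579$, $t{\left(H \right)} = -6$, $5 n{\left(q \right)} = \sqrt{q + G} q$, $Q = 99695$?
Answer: $25314592696 - \frac{5649110 \sqrt{1077}}{11847} \approx 2.5315 \cdot 10^{10}$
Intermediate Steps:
$n{\left(q \right)} = \frac{q \sqrt{516 + q}}{5}$ ($n{\left(q \right)} = \frac{\sqrt{q + 516} q}{5} = \frac{\sqrt{516 + q} q}{5} = \frac{q \sqrt{516 + q}}{5}$)
$Z = - \frac{965 \sqrt{1077}}{201399}$ ($Z = - \frac{579}{\frac{1}{5} \cdot 561 \sqrt{516 + 561}} = - \frac{579}{\frac{1}{5} \cdot 561 \sqrt{1077}} = - \frac{579}{\frac{561}{5} \sqrt{1077}} = - 579 \frac{5 \sqrt{1077}}{604197} = - \frac{965 \sqrt{1077}}{201399} \approx -0.15725$)
$\left(Q + w{\left(-369,-464 \right)}\right) \left(254372 + Z\right) = \left(99695 - 177\right) \left(254372 - \frac{965 \sqrt{1077}}{201399}\right) = 99518 \left(254372 - \frac{965 \sqrt{1077}}{201399}\right) = 25314592696 - \frac{5649110 \sqrt{1077}}{11847}$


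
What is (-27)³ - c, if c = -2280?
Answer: -17403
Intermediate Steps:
(-27)³ - c = (-27)³ - 1*(-2280) = -19683 + 2280 = -17403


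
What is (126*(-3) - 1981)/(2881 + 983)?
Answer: -337/552 ≈ -0.61051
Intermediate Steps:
(126*(-3) - 1981)/(2881 + 983) = (-378 - 1981)/3864 = -2359*1/3864 = -337/552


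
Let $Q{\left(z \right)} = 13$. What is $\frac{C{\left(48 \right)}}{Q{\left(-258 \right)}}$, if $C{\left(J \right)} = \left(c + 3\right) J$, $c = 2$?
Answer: $\frac{240}{13} \approx 18.462$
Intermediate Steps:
$C{\left(J \right)} = 5 J$ ($C{\left(J \right)} = \left(2 + 3\right) J = 5 J$)
$\frac{C{\left(48 \right)}}{Q{\left(-258 \right)}} = \frac{5 \cdot 48}{13} = 240 \cdot \frac{1}{13} = \frac{240}{13}$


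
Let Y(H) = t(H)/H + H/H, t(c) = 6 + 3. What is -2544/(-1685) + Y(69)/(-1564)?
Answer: 45734479/30306410 ≈ 1.5091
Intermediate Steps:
t(c) = 9
Y(H) = 1 + 9/H (Y(H) = 9/H + H/H = 9/H + 1 = 1 + 9/H)
-2544/(-1685) + Y(69)/(-1564) = -2544/(-1685) + ((9 + 69)/69)/(-1564) = -2544*(-1/1685) + ((1/69)*78)*(-1/1564) = 2544/1685 + (26/23)*(-1/1564) = 2544/1685 - 13/17986 = 45734479/30306410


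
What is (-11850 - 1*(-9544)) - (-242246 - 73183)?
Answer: 313123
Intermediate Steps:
(-11850 - 1*(-9544)) - (-242246 - 73183) = (-11850 + 9544) - 1*(-315429) = -2306 + 315429 = 313123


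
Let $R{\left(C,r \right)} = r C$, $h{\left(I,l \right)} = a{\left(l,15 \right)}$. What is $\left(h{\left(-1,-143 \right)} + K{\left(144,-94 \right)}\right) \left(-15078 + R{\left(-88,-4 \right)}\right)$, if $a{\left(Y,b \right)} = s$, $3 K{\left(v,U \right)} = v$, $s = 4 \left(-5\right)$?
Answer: $-412328$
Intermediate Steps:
$s = -20$
$K{\left(v,U \right)} = \frac{v}{3}$
$a{\left(Y,b \right)} = -20$
$h{\left(I,l \right)} = -20$
$R{\left(C,r \right)} = C r$
$\left(h{\left(-1,-143 \right)} + K{\left(144,-94 \right)}\right) \left(-15078 + R{\left(-88,-4 \right)}\right) = \left(-20 + \frac{1}{3} \cdot 144\right) \left(-15078 - -352\right) = \left(-20 + 48\right) \left(-15078 + 352\right) = 28 \left(-14726\right) = -412328$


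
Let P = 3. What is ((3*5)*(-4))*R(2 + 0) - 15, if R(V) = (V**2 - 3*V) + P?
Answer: -75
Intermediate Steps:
R(V) = 3 + V**2 - 3*V (R(V) = (V**2 - 3*V) + 3 = 3 + V**2 - 3*V)
((3*5)*(-4))*R(2 + 0) - 15 = ((3*5)*(-4))*(3 + (2 + 0)**2 - 3*(2 + 0)) - 15 = (15*(-4))*(3 + 2**2 - 3*2) - 15 = -60*(3 + 4 - 6) - 15 = -60*1 - 15 = -60 - 15 = -75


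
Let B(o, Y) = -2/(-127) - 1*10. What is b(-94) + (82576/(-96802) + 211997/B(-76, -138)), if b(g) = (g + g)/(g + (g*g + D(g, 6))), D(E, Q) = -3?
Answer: -11388522849749801/536333997852 ≈ -21234.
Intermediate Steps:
B(o, Y) = -1268/127 (B(o, Y) = -2*(-1/127) - 10 = 2/127 - 10 = -1268/127)
b(g) = 2*g/(-3 + g + g²) (b(g) = (g + g)/(g + (g*g - 3)) = (2*g)/(g + (g² - 3)) = (2*g)/(g + (-3 + g²)) = (2*g)/(-3 + g + g²) = 2*g/(-3 + g + g²))
b(-94) + (82576/(-96802) + 211997/B(-76, -138)) = 2*(-94)/(-3 - 94 + (-94)²) + (82576/(-96802) + 211997/(-1268/127)) = 2*(-94)/(-3 - 94 + 8836) + (82576*(-1/96802) + 211997*(-127/1268)) = 2*(-94)/8739 + (-41288/48401 - 26923619/1268) = 2*(-94)*(1/8739) - 1303182436403/61372468 = -188/8739 - 1303182436403/61372468 = -11388522849749801/536333997852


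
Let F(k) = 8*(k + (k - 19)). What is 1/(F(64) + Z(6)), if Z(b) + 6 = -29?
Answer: 1/837 ≈ 0.0011947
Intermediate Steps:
Z(b) = -35 (Z(b) = -6 - 29 = -35)
F(k) = -152 + 16*k (F(k) = 8*(k + (-19 + k)) = 8*(-19 + 2*k) = -152 + 16*k)
1/(F(64) + Z(6)) = 1/((-152 + 16*64) - 35) = 1/((-152 + 1024) - 35) = 1/(872 - 35) = 1/837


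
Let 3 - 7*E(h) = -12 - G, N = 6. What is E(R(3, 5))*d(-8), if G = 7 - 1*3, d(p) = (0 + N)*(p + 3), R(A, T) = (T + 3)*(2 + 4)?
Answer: -570/7 ≈ -81.429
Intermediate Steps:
R(A, T) = 18 + 6*T (R(A, T) = (3 + T)*6 = 18 + 6*T)
d(p) = 18 + 6*p (d(p) = (0 + 6)*(p + 3) = 6*(3 + p) = 18 + 6*p)
G = 4 (G = 7 - 3 = 4)
E(h) = 19/7 (E(h) = 3/7 - (-12 - 1*4)/7 = 3/7 - (-12 - 4)/7 = 3/7 - ⅐*(-16) = 3/7 + 16/7 = 19/7)
E(R(3, 5))*d(-8) = 19*(18 + 6*(-8))/7 = 19*(18 - 48)/7 = (19/7)*(-30) = -570/7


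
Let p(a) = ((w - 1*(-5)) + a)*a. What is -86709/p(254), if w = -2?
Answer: -86709/65278 ≈ -1.3283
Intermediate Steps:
p(a) = a*(3 + a) (p(a) = ((-2 - 1*(-5)) + a)*a = ((-2 + 5) + a)*a = (3 + a)*a = a*(3 + a))
-86709/p(254) = -86709*1/(254*(3 + 254)) = -86709/(254*257) = -86709/65278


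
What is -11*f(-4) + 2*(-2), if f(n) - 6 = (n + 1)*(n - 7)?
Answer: -433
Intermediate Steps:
f(n) = 6 + (1 + n)*(-7 + n) (f(n) = 6 + (n + 1)*(n - 7) = 6 + (1 + n)*(-7 + n))
-11*f(-4) + 2*(-2) = -11*(-1 + (-4)² - 6*(-4)) + 2*(-2) = -11*(-1 + 16 + 24) - 4 = -11*39 - 4 = -429 - 4 = -433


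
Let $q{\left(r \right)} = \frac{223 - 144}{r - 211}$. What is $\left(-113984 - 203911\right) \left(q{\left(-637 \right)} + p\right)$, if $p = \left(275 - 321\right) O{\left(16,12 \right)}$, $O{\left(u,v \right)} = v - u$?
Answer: $- \frac{49576678935}{848} \approx -5.8463 \cdot 10^{7}$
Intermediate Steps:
$q{\left(r \right)} = \frac{79}{-211 + r}$
$p = 184$ ($p = \left(275 - 321\right) \left(12 - 16\right) = - 46 \left(12 - 16\right) = \left(-46\right) \left(-4\right) = 184$)
$\left(-113984 - 203911\right) \left(q{\left(-637 \right)} + p\right) = \left(-113984 - 203911\right) \left(\frac{79}{-211 - 637} + 184\right) = - 317895 \left(\frac{79}{-848} + 184\right) = - 317895 \left(79 \left(- \frac{1}{848}\right) + 184\right) = - 317895 \left(- \frac{79}{848} + 184\right) = \left(-317895\right) \frac{155953}{848} = - \frac{49576678935}{848}$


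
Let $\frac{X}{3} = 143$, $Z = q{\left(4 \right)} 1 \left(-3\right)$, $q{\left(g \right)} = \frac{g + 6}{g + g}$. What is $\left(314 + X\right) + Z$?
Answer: $\frac{2957}{4} \approx 739.25$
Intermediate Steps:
$q{\left(g \right)} = \frac{6 + g}{2 g}$
$Z = - \frac{15}{4}$ ($Z = \frac{6 + 4}{2 \cdot 4} \cdot 1 \left(-3\right) = \frac{1}{2} \cdot \frac{1}{4} \cdot 10 \cdot 1 \left(-3\right) = \frac{5}{4} \cdot 1 \left(-3\right) = \frac{5}{4} \left(-3\right) = - \frac{15}{4} \approx -3.75$)
$X = 429$ ($X = 3 \cdot 143 = 429$)
$\left(314 + X\right) + Z = \left(314 + 429\right) - \frac{15}{4} = 743 - \frac{15}{4} = \frac{2957}{4}$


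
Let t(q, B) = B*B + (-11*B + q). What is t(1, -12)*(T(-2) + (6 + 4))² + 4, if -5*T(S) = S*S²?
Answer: 931928/25 ≈ 37277.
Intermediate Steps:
T(S) = -S³/5 (T(S) = -S*S²/5 = -S³/5)
t(q, B) = q + B² - 11*B (t(q, B) = B² + (q - 11*B) = q + B² - 11*B)
t(1, -12)*(T(-2) + (6 + 4))² + 4 = (1 + (-12)² - 11*(-12))*(-⅕*(-2)³ + (6 + 4))² + 4 = (1 + 144 + 132)*(-⅕*(-8) + 10)² + 4 = 277*(8/5 + 10)² + 4 = 277*(58/5)² + 4 = 277*(3364/25) + 4 = 931828/25 + 4 = 931928/25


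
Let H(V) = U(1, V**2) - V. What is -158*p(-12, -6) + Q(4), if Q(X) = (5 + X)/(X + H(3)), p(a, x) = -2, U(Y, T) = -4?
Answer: 313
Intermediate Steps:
H(V) = -4 - V
Q(X) = (5 + X)/(-7 + X) (Q(X) = (5 + X)/(X + (-4 - 1*3)) = (5 + X)/(X + (-4 - 3)) = (5 + X)/(X - 7) = (5 + X)/(-7 + X))
-158*p(-12, -6) + Q(4) = -158*(-2) + (5 + 4)/(-7 + 4) = 316 + 9/(-3) = 316 - 1/3*9 = 316 - 3 = 313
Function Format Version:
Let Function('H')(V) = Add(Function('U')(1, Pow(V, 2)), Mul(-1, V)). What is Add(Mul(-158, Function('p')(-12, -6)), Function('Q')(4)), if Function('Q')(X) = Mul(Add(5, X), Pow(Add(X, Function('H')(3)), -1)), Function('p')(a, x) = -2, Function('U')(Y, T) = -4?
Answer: 313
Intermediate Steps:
Function('H')(V) = Add(-4, Mul(-1, V))
Function('Q')(X) = Mul(Pow(Add(-7, X), -1), Add(5, X)) (Function('Q')(X) = Mul(Add(5, X), Pow(Add(X, Add(-4, Mul(-1, 3))), -1)) = Mul(Add(5, X), Pow(Add(X, Add(-4, -3)), -1)) = Mul(Add(5, X), Pow(Add(X, -7), -1)) = Mul(Add(5, X), Pow(Add(-7, X), -1)) = Mul(Pow(Add(-7, X), -1), Add(5, X)))
Add(Mul(-158, Function('p')(-12, -6)), Function('Q')(4)) = Add(Mul(-158, -2), Mul(Pow(Add(-7, 4), -1), Add(5, 4))) = Add(316, Mul(Pow(-3, -1), 9)) = Add(316, Mul(Rational(-1, 3), 9)) = Add(316, -3) = 313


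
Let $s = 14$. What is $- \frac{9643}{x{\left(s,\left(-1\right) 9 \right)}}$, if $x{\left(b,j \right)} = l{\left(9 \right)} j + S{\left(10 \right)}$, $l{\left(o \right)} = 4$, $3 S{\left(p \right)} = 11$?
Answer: $\frac{28929}{97} \approx 298.24$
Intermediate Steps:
$S{\left(p \right)} = \frac{11}{3}$ ($S{\left(p \right)} = \frac{1}{3} \cdot 11 = \frac{11}{3}$)
$x{\left(b,j \right)} = \frac{11}{3} + 4 j$ ($x{\left(b,j \right)} = 4 j + \frac{11}{3} = \frac{11}{3} + 4 j$)
$- \frac{9643}{x{\left(s,\left(-1\right) 9 \right)}} = - \frac{9643}{\frac{11}{3} + 4 \left(\left(-1\right) 9\right)} = - \frac{9643}{\frac{11}{3} + 4 \left(-9\right)} = - \frac{9643}{\frac{11}{3} - 36} = - \frac{9643}{- \frac{97}{3}} = \left(-9643\right) \left(- \frac{3}{97}\right) = \frac{28929}{97}$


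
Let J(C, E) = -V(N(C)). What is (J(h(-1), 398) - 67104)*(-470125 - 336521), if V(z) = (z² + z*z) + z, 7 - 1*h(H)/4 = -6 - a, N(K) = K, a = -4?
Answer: 56249038872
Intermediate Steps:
h(H) = 36 (h(H) = 28 - 4*(-6 - 1*(-4)) = 28 - 4*(-6 + 4) = 28 - 4*(-2) = 28 + 8 = 36)
V(z) = z + 2*z² (V(z) = (z² + z²) + z = 2*z² + z = z + 2*z²)
J(C, E) = -C*(1 + 2*C)
(J(h(-1), 398) - 67104)*(-470125 - 336521) = (-1*36*(1 + 2*36) - 67104)*(-470125 - 336521) = (-1*36*(1 + 72) - 67104)*(-806646) = (-1*36*73 - 67104)*(-806646) = (-2628 - 67104)*(-806646) = -69732*(-806646) = 56249038872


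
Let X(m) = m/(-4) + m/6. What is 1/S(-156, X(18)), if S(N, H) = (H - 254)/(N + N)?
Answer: 624/511 ≈ 1.2211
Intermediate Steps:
X(m) = -m/12 (X(m) = m*(-1/4) + m*(1/6) = -m/4 + m/6 = -m/12)
S(N, H) = (-254 + H)/(2*N) (S(N, H) = (-254 + H)/((2*N)) = (-254 + H)*(1/(2*N)) = (-254 + H)/(2*N))
1/S(-156, X(18)) = 1/((1/2)*(-254 - 1/12*18)/(-156)) = 1/((1/2)*(-1/156)*(-254 - 3/2)) = 1/((1/2)*(-1/156)*(-511/2)) = 1/(511/624) = 624/511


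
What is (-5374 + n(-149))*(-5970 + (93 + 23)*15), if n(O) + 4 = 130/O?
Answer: 3390141960/149 ≈ 2.2753e+7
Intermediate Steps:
n(O) = -4 + 130/O
(-5374 + n(-149))*(-5970 + (93 + 23)*15) = (-5374 + (-4 + 130/(-149)))*(-5970 + (93 + 23)*15) = (-5374 + (-4 + 130*(-1/149)))*(-5970 + 116*15) = (-5374 + (-4 - 130/149))*(-5970 + 1740) = (-5374 - 726/149)*(-4230) = -801452/149*(-4230) = 3390141960/149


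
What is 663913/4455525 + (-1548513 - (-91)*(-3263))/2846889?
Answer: -2110781390831/4228128370575 ≈ -0.49922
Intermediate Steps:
663913/4455525 + (-1548513 - (-91)*(-3263))/2846889 = 663913*(1/4455525) + (-1548513 - 1*296933)*(1/2846889) = 663913/4455525 + (-1548513 - 296933)*(1/2846889) = 663913/4455525 - 1845446*1/2846889 = 663913/4455525 - 1845446/2846889 = -2110781390831/4228128370575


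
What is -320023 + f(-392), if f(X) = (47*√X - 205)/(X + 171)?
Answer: -70724878/221 - 658*I*√2/221 ≈ -3.2002e+5 - 4.2106*I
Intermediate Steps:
f(X) = (-205 + 47*√X)/(171 + X)
-320023 + f(-392) = -320023 + (-205 + 47*√(-392))/(171 - 392) = -320023 + (-205 + 47*(14*I*√2))/(-221) = -320023 - (-205 + 658*I*√2)/221 = -320023 + (205/221 - 658*I*√2/221) = -70724878/221 - 658*I*√2/221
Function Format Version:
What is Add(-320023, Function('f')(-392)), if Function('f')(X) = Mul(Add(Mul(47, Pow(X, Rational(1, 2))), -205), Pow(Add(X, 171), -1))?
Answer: Add(Rational(-70724878, 221), Mul(Rational(-658, 221), I, Pow(2, Rational(1, 2)))) ≈ Add(-3.2002e+5, Mul(-4.2106, I))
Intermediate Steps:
Function('f')(X) = Mul(Pow(Add(171, X), -1), Add(-205, Mul(47, Pow(X, Rational(1, 2))))) (Function('f')(X) = Mul(Add(-205, Mul(47, Pow(X, Rational(1, 2)))), Pow(Add(171, X), -1)) = Mul(Pow(Add(171, X), -1), Add(-205, Mul(47, Pow(X, Rational(1, 2))))))
Add(-320023, Function('f')(-392)) = Add(-320023, Mul(Pow(Add(171, -392), -1), Add(-205, Mul(47, Pow(-392, Rational(1, 2)))))) = Add(-320023, Mul(Pow(-221, -1), Add(-205, Mul(47, Mul(14, I, Pow(2, Rational(1, 2))))))) = Add(-320023, Mul(Rational(-1, 221), Add(-205, Mul(658, I, Pow(2, Rational(1, 2)))))) = Add(-320023, Add(Rational(205, 221), Mul(Rational(-658, 221), I, Pow(2, Rational(1, 2))))) = Add(Rational(-70724878, 221), Mul(Rational(-658, 221), I, Pow(2, Rational(1, 2))))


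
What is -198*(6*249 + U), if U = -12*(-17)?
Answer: -336204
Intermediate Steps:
U = 204
-198*(6*249 + U) = -198*(6*249 + 204) = -198*(1494 + 204) = -198*1698 = -336204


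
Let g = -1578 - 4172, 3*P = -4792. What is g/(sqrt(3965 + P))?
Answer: -5750*sqrt(21309)/7103 ≈ -118.17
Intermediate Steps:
P = -4792/3 (P = (1/3)*(-4792) = -4792/3 ≈ -1597.3)
g = -5750
g/(sqrt(3965 + P)) = -5750/sqrt(3965 - 4792/3) = -5750*sqrt(21309)/7103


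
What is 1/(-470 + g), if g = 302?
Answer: -1/168 ≈ -0.0059524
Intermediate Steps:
1/(-470 + g) = 1/(-470 + 302) = 1/(-168) = -1/168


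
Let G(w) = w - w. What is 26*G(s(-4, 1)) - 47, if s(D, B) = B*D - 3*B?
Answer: -47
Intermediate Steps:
s(D, B) = -3*B + B*D
G(w) = 0
26*G(s(-4, 1)) - 47 = 26*0 - 47 = 0 - 47 = -47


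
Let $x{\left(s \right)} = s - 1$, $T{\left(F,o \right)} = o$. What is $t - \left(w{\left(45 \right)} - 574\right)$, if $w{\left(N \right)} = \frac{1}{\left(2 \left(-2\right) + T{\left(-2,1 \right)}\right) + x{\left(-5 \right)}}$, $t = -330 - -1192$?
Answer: $\frac{12925}{9} \approx 1436.1$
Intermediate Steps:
$t = 862$ ($t = -330 + 1192 = 862$)
$x{\left(s \right)} = -1 + s$
$w{\left(N \right)} = - \frac{1}{9}$ ($w{\left(N \right)} = \frac{1}{\left(2 \left(-2\right) + 1\right) - 6} = \frac{1}{\left(-4 + 1\right) - 6} = \frac{1}{-3 - 6} = \frac{1}{-9} = - \frac{1}{9}$)
$t - \left(w{\left(45 \right)} - 574\right) = 862 - \left(- \frac{1}{9} - 574\right) = 862 - - \frac{5167}{9} = 862 + \frac{5167}{9} = \frac{12925}{9}$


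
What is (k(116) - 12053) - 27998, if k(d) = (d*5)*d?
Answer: 27229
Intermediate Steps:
k(d) = 5*d**2 (k(d) = (5*d)*d = 5*d**2)
(k(116) - 12053) - 27998 = (5*116**2 - 12053) - 27998 = (5*13456 - 12053) - 27998 = (67280 - 12053) - 27998 = 55227 - 27998 = 27229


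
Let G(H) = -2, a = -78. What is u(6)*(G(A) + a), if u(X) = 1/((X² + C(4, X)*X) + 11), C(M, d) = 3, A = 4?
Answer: -16/13 ≈ -1.2308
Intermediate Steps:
u(X) = 1/(11 + X² + 3*X) (u(X) = 1/((X² + 3*X) + 11) = 1/(11 + X² + 3*X))
u(6)*(G(A) + a) = (-2 - 78)/(11 + 6² + 3*6) = -80/(11 + 36 + 18) = -80/65 = (1/65)*(-80) = -16/13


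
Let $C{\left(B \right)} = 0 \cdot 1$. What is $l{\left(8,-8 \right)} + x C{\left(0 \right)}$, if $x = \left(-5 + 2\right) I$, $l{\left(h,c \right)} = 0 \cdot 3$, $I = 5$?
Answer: $0$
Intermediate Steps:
$l{\left(h,c \right)} = 0$
$C{\left(B \right)} = 0$
$x = -15$ ($x = \left(-5 + 2\right) 5 = \left(-3\right) 5 = -15$)
$l{\left(8,-8 \right)} + x C{\left(0 \right)} = 0 - 0 = 0 + 0 = 0$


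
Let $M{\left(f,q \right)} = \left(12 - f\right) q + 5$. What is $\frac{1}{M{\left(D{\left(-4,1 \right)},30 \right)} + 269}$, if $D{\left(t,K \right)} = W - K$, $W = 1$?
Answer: $\frac{1}{634} \approx 0.0015773$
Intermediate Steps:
$D{\left(t,K \right)} = 1 - K$
$M{\left(f,q \right)} = 5 + q \left(12 - f\right)$ ($M{\left(f,q \right)} = q \left(12 - f\right) + 5 = 5 + q \left(12 - f\right)$)
$\frac{1}{M{\left(D{\left(-4,1 \right)},30 \right)} + 269} = \frac{1}{\left(5 + 12 \cdot 30 - \left(1 - 1\right) 30\right) + 269} = \frac{1}{\left(5 + 360 - \left(1 - 1\right) 30\right) + 269} = \frac{1}{\left(5 + 360 - 0 \cdot 30\right) + 269} = \frac{1}{\left(5 + 360 + 0\right) + 269} = \frac{1}{365 + 269} = \frac{1}{634}$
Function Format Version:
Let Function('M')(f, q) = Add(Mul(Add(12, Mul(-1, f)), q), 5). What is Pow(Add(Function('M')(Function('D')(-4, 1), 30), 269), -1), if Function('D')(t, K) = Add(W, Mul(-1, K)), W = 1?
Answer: Rational(1, 634) ≈ 0.0015773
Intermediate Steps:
Function('D')(t, K) = Add(1, Mul(-1, K))
Function('M')(f, q) = Add(5, Mul(q, Add(12, Mul(-1, f)))) (Function('M')(f, q) = Add(Mul(q, Add(12, Mul(-1, f))), 5) = Add(5, Mul(q, Add(12, Mul(-1, f)))))
Pow(Add(Function('M')(Function('D')(-4, 1), 30), 269), -1) = Pow(Add(Add(5, Mul(12, 30), Mul(-1, Add(1, Mul(-1, 1)), 30)), 269), -1) = Pow(Add(Add(5, 360, Mul(-1, Add(1, -1), 30)), 269), -1) = Pow(Add(Add(5, 360, Mul(-1, 0, 30)), 269), -1) = Pow(Add(Add(5, 360, 0), 269), -1) = Pow(Add(365, 269), -1) = Pow(634, -1) = Rational(1, 634)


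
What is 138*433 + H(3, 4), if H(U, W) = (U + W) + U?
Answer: 59764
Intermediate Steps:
H(U, W) = W + 2*U
138*433 + H(3, 4) = 138*433 + (4 + 2*3) = 59754 + (4 + 6) = 59754 + 10 = 59764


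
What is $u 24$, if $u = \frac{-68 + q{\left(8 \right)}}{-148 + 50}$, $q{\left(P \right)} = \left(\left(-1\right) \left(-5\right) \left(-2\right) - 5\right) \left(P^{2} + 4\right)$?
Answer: $\frac{13056}{49} \approx 266.45$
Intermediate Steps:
$q{\left(P \right)} = -60 - 15 P^{2}$ ($q{\left(P \right)} = \left(5 \left(-2\right) - 5\right) \left(4 + P^{2}\right) = \left(-10 - 5\right) \left(4 + P^{2}\right) = - 15 \left(4 + P^{2}\right) = -60 - 15 P^{2}$)
$u = \frac{544}{49}$ ($u = \frac{-68 - \left(60 + 15 \cdot 8^{2}\right)}{-148 + 50} = \frac{-68 - 1020}{-98} = \left(-68 - 1020\right) \left(- \frac{1}{98}\right) = \left(-1088\right) \left(- \frac{1}{98}\right) = \frac{544}{49} \approx 11.102$)
$u 24 = \frac{544}{49} \cdot 24 = \frac{13056}{49}$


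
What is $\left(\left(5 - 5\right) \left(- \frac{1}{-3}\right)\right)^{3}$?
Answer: $0$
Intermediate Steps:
$\left(\left(5 - 5\right) \left(- \frac{1}{-3}\right)\right)^{3} = \left(0 \left(\left(-1\right) \left(- \frac{1}{3}\right)\right)\right)^{3} = \left(0 \cdot \frac{1}{3}\right)^{3} = 0^{3} = 0$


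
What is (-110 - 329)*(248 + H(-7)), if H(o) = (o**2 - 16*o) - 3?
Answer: -178234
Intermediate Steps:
H(o) = -3 + o**2 - 16*o
(-110 - 329)*(248 + H(-7)) = (-110 - 329)*(248 + (-3 + (-7)**2 - 16*(-7))) = -439*(248 + (-3 + 49 + 112)) = -439*(248 + 158) = -439*406 = -178234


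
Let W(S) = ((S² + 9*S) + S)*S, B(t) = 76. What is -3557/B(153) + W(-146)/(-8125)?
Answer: 191421551/617500 ≈ 309.99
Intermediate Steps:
W(S) = S*(S² + 10*S) (W(S) = (S² + 10*S)*S = S*(S² + 10*S))
-3557/B(153) + W(-146)/(-8125) = -3557/76 + ((-146)²*(10 - 146))/(-8125) = -3557*1/76 + (21316*(-136))*(-1/8125) = -3557/76 - 2898976*(-1/8125) = -3557/76 + 2898976/8125 = 191421551/617500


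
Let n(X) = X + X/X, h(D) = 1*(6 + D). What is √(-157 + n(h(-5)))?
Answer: I*√155 ≈ 12.45*I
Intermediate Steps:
h(D) = 6 + D
n(X) = 1 + X (n(X) = X + 1 = 1 + X)
√(-157 + n(h(-5))) = √(-157 + (1 + (6 - 5))) = √(-157 + (1 + 1)) = √(-157 + 2) = √(-155) = I*√155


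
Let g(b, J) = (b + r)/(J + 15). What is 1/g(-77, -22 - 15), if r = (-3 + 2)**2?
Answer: 11/38 ≈ 0.28947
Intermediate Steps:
r = 1 (r = (-1)**2 = 1)
g(b, J) = (1 + b)/(15 + J) (g(b, J) = (b + 1)/(J + 15) = (1 + b)/(15 + J))
1/g(-77, -22 - 15) = 1/((1 - 77)/(15 + (-22 - 15))) = 1/(-76/(15 - 37)) = 1/(-76/(-22)) = 1/(-1/22*(-76)) = 1/(38/11) = 11/38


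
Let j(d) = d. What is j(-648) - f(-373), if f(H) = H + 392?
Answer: -667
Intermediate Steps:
f(H) = 392 + H
j(-648) - f(-373) = -648 - (392 - 373) = -648 - 1*19 = -648 - 19 = -667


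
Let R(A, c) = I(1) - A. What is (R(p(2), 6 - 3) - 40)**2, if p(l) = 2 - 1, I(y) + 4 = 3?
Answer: 1764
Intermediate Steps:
I(y) = -1 (I(y) = -4 + 3 = -1)
p(l) = 1
R(A, c) = -1 - A
(R(p(2), 6 - 3) - 40)**2 = ((-1 - 1*1) - 40)**2 = ((-1 - 1) - 40)**2 = (-2 - 40)**2 = (-42)**2 = 1764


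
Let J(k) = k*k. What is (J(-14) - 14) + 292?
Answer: 474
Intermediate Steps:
J(k) = k²
(J(-14) - 14) + 292 = ((-14)² - 14) + 292 = (196 - 14) + 292 = 182 + 292 = 474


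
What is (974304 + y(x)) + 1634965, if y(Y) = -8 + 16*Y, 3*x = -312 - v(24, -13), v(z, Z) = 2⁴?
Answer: 7822535/3 ≈ 2.6075e+6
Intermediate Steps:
v(z, Z) = 16
x = -328/3 (x = (-312 - 1*16)/3 = (-312 - 16)/3 = (⅓)*(-328) = -328/3 ≈ -109.33)
(974304 + y(x)) + 1634965 = (974304 + (-8 + 16*(-328/3))) + 1634965 = (974304 + (-8 - 5248/3)) + 1634965 = (974304 - 5272/3) + 1634965 = 2917640/3 + 1634965 = 7822535/3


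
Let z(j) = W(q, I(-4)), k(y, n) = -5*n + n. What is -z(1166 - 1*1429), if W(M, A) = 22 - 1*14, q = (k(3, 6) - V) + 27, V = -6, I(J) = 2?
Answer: -8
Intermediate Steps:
k(y, n) = -4*n
q = 9 (q = (-4*6 - 1*(-6)) + 27 = (-24 + 6) + 27 = -18 + 27 = 9)
W(M, A) = 8 (W(M, A) = 22 - 14 = 8)
z(j) = 8
-z(1166 - 1*1429) = -1*8 = -8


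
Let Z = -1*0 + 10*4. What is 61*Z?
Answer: 2440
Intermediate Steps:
Z = 40 (Z = 0 + 40 = 40)
61*Z = 61*40 = 2440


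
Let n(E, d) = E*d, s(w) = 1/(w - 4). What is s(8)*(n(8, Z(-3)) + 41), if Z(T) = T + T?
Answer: -7/4 ≈ -1.7500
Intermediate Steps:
s(w) = 1/(-4 + w)
Z(T) = 2*T
s(8)*(n(8, Z(-3)) + 41) = (8*(2*(-3)) + 41)/(-4 + 8) = (8*(-6) + 41)/4 = (-48 + 41)/4 = (¼)*(-7) = -7/4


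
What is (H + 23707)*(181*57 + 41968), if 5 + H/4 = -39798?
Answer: -7084878925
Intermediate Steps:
H = -159212 (H = -20 + 4*(-39798) = -20 - 159192 = -159212)
(H + 23707)*(181*57 + 41968) = (-159212 + 23707)*(181*57 + 41968) = -135505*(10317 + 41968) = -135505*52285 = -7084878925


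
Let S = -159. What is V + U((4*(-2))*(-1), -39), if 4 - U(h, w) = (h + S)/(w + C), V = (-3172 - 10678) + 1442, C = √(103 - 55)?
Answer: -6092327/491 - 604*√3/1473 ≈ -12409.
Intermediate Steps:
C = 4*√3 (C = √48 = 4*√3 ≈ 6.9282)
V = -12408 (V = -13850 + 1442 = -12408)
U(h, w) = 4 - (-159 + h)/(w + 4*√3) (U(h, w) = 4 - (h - 159)/(w + 4*√3) = 4 - (-159 + h)/(w + 4*√3))
V + U((4*(-2))*(-1), -39) = -12408 + (159 - 4*(-2)*(-1) + 4*(-39) + 16*√3)/(-39 + 4*√3) = -12408 + (159 - (-8)*(-1) - 156 + 16*√3)/(-39 + 4*√3) = -12408 + (159 - 1*8 - 156 + 16*√3)/(-39 + 4*√3) = -12408 + (159 - 8 - 156 + 16*√3)/(-39 + 4*√3) = -12408 + (-5 + 16*√3)/(-39 + 4*√3)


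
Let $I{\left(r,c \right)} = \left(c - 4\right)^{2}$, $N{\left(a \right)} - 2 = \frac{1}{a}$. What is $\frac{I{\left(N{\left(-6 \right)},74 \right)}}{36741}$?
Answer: $\frac{4900}{36741} \approx 0.13337$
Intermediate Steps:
$N{\left(a \right)} = 2 + \frac{1}{a}$
$I{\left(r,c \right)} = \left(-4 + c\right)^{2}$ ($I{\left(r,c \right)} = \left(c - 4\right)^{2} = \left(-4 + c\right)^{2}$)
$\frac{I{\left(N{\left(-6 \right)},74 \right)}}{36741} = \frac{\left(-4 + 74\right)^{2}}{36741} = 70^{2} \cdot \frac{1}{36741} = 4900 \cdot \frac{1}{36741} = \frac{4900}{36741}$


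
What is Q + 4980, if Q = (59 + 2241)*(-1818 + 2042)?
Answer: 520180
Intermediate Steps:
Q = 515200 (Q = 2300*224 = 515200)
Q + 4980 = 515200 + 4980 = 520180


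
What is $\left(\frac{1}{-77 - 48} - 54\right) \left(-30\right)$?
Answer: $\frac{40506}{25} \approx 1620.2$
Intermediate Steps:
$\left(\frac{1}{-77 - 48} - 54\right) \left(-30\right) = \left(\frac{1}{-125} - 54\right) \left(-30\right) = \left(- \frac{1}{125} - 54\right) \left(-30\right) = \left(- \frac{6751}{125}\right) \left(-30\right) = \frac{40506}{25}$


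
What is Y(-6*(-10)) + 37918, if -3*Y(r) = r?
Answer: 37898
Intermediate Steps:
Y(r) = -r/3
Y(-6*(-10)) + 37918 = -(-2)*(-10) + 37918 = -⅓*60 + 37918 = -20 + 37918 = 37898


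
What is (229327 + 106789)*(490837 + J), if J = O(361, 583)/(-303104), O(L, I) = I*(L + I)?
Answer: 781333718474199/4736 ≈ 1.6498e+11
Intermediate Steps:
O(L, I) = I*(I + L)
J = -34397/18944 (J = (583*(583 + 361))/(-303104) = (583*944)*(-1/303104) = 550352*(-1/303104) = -34397/18944 ≈ -1.8157)
(229327 + 106789)*(490837 + J) = (229327 + 106789)*(490837 - 34397/18944) = 336116*(9298381731/18944) = 781333718474199/4736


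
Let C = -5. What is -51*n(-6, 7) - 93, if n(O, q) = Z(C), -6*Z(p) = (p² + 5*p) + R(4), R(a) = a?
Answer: -59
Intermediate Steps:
Z(p) = -⅔ - 5*p/6 - p²/6 (Z(p) = -((p² + 5*p) + 4)/6 = -(4 + p² + 5*p)/6 = -⅔ - 5*p/6 - p²/6)
n(O, q) = -⅔ (n(O, q) = -⅔ - ⅚*(-5) - ⅙*(-5)² = -⅔ + 25/6 - ⅙*25 = -⅔ + 25/6 - 25/6 = -⅔)
-51*n(-6, 7) - 93 = -51*(-⅔) - 93 = 34 - 93 = -59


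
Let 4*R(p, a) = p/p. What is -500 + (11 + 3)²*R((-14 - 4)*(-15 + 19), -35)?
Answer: -451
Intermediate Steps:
R(p, a) = ¼ (R(p, a) = (p/p)/4 = (¼)*1 = ¼)
-500 + (11 + 3)²*R((-14 - 4)*(-15 + 19), -35) = -500 + (11 + 3)²*(¼) = -500 + 14²*(¼) = -500 + 196*(¼) = -500 + 49 = -451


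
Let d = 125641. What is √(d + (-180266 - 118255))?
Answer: 4*I*√10805 ≈ 415.79*I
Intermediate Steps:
√(d + (-180266 - 118255)) = √(125641 + (-180266 - 118255)) = √(125641 - 298521) = √(-172880) = 4*I*√10805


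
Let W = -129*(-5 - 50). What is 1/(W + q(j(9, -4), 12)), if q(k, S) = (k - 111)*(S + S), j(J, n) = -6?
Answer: 1/4287 ≈ 0.00023326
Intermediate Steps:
W = 7095 (W = -129*(-55) = 7095)
q(k, S) = 2*S*(-111 + k) (q(k, S) = (-111 + k)*(2*S) = 2*S*(-111 + k))
1/(W + q(j(9, -4), 12)) = 1/(7095 + 2*12*(-111 - 6)) = 1/(7095 + 2*12*(-117)) = 1/(7095 - 2808) = 1/4287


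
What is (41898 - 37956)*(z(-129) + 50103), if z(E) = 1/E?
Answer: 8492757804/43 ≈ 1.9751e+8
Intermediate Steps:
(41898 - 37956)*(z(-129) + 50103) = (41898 - 37956)*(1/(-129) + 50103) = 3942*(-1/129 + 50103) = 3942*(6463286/129) = 8492757804/43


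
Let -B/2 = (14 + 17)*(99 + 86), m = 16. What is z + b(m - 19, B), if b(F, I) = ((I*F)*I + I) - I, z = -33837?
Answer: -394716537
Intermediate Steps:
B = -11470 (B = -2*(14 + 17)*(99 + 86) = -62*185 = -2*5735 = -11470)
b(F, I) = F*I² (b(F, I) = ((F*I)*I + I) - I = (F*I² + I) - I = (I + F*I²) - I = F*I²)
z + b(m - 19, B) = -33837 + (16 - 19)*(-11470)² = -33837 - 3*131560900 = -33837 - 394682700 = -394716537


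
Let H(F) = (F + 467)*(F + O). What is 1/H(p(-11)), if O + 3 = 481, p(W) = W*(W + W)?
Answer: 1/510480 ≈ 1.9589e-6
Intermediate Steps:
p(W) = 2*W**2 (p(W) = W*(2*W) = 2*W**2)
O = 478 (O = -3 + 481 = 478)
H(F) = (467 + F)*(478 + F) (H(F) = (F + 467)*(F + 478) = (467 + F)*(478 + F))
1/H(p(-11)) = 1/(223226 + (2*(-11)**2)**2 + 945*(2*(-11)**2)) = 1/(223226 + (2*121)**2 + 945*(2*121)) = 1/(223226 + 242**2 + 945*242) = 1/(223226 + 58564 + 228690) = 1/510480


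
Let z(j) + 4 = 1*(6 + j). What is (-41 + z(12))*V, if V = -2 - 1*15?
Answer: 459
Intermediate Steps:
V = -17 (V = -2 - 15 = -17)
z(j) = 2 + j (z(j) = -4 + 1*(6 + j) = -4 + (6 + j) = 2 + j)
(-41 + z(12))*V = (-41 + (2 + 12))*(-17) = (-41 + 14)*(-17) = -27*(-17) = 459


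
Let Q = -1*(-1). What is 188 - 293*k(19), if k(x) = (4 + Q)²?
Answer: -7137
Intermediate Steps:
Q = 1
k(x) = 25 (k(x) = (4 + 1)² = 5² = 25)
188 - 293*k(19) = 188 - 293*25 = 188 - 7325 = -7137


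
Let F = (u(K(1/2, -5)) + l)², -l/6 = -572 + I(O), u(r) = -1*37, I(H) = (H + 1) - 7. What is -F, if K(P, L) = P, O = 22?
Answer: -10883401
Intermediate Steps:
I(H) = -6 + H (I(H) = (1 + H) - 7 = -6 + H)
u(r) = -37
l = 3336 (l = -6*(-572 + (-6 + 22)) = -6*(-572 + 16) = -6*(-556) = 3336)
F = 10883401 (F = (-37 + 3336)² = 3299² = 10883401)
-F = -1*10883401 = -10883401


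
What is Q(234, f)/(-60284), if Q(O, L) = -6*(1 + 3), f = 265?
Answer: 6/15071 ≈ 0.00039812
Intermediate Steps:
Q(O, L) = -24 (Q(O, L) = -6*4 = -24)
Q(234, f)/(-60284) = -24/(-60284) = -24*(-1/60284) = 6/15071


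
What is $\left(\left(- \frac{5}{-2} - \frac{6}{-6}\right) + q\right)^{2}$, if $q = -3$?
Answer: $\frac{1}{4} \approx 0.25$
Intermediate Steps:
$\left(\left(- \frac{5}{-2} - \frac{6}{-6}\right) + q\right)^{2} = \left(\left(- \frac{5}{-2} - \frac{6}{-6}\right) - 3\right)^{2} = \left(\left(\left(-5\right) \left(- \frac{1}{2}\right) - -1\right) - 3\right)^{2} = \left(\left(\frac{5}{2} + 1\right) - 3\right)^{2} = \left(\frac{7}{2} - 3\right)^{2} = \left(\frac{1}{2}\right)^{2} = \frac{1}{4}$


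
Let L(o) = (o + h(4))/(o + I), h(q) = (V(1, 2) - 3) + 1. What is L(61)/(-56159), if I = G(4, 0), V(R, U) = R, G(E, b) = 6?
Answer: -60/3762653 ≈ -1.5946e-5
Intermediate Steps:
h(q) = -1 (h(q) = (1 - 3) + 1 = -2 + 1 = -1)
I = 6
L(o) = (-1 + o)/(6 + o) (L(o) = (o - 1)/(o + 6) = (-1 + o)/(6 + o))
L(61)/(-56159) = ((-1 + 61)/(6 + 61))/(-56159) = (60/67)*(-1/56159) = -60/3762653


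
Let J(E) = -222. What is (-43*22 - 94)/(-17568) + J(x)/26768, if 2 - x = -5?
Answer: 374041/7347816 ≈ 0.050905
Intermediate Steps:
x = 7 (x = 2 - 1*(-5) = 2 + 5 = 7)
(-43*22 - 94)/(-17568) + J(x)/26768 = (-43*22 - 94)/(-17568) - 222/26768 = (-946 - 94)*(-1/17568) - 222*1/26768 = -1040*(-1/17568) - 111/13384 = 65/1098 - 111/13384 = 374041/7347816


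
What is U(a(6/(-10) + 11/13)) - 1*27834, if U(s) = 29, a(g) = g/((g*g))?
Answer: -27805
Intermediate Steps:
a(g) = 1/g (a(g) = g/(g**2) = g/g**2 = 1/g)
U(a(6/(-10) + 11/13)) - 1*27834 = 29 - 1*27834 = 29 - 27834 = -27805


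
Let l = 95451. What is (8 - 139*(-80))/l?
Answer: 11128/95451 ≈ 0.11658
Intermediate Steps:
(8 - 139*(-80))/l = (8 - 139*(-80))/95451 = (8 + 11120)*(1/95451) = 11128*(1/95451) = 11128/95451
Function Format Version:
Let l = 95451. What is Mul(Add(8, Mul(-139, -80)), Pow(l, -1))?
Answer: Rational(11128, 95451) ≈ 0.11658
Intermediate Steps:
Mul(Add(8, Mul(-139, -80)), Pow(l, -1)) = Mul(Add(8, Mul(-139, -80)), Pow(95451, -1)) = Mul(Add(8, 11120), Rational(1, 95451)) = Mul(11128, Rational(1, 95451)) = Rational(11128, 95451)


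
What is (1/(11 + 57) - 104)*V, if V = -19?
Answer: 134349/68 ≈ 1975.7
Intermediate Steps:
(1/(11 + 57) - 104)*V = (1/(11 + 57) - 104)*(-19) = (1/68 - 104)*(-19) = -7071/68*(-19) = 134349/68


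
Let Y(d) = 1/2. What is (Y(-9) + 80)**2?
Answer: 25921/4 ≈ 6480.3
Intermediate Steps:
Y(d) = 1/2
(Y(-9) + 80)**2 = (1/2 + 80)**2 = (161/2)**2 = 25921/4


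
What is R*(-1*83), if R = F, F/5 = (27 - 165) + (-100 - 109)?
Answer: 144005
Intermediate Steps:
F = -1735 (F = 5*((27 - 165) + (-100 - 109)) = 5*(-138 - 209) = 5*(-347) = -1735)
R = -1735
R*(-1*83) = -(-1735)*83 = -1735*(-83) = 144005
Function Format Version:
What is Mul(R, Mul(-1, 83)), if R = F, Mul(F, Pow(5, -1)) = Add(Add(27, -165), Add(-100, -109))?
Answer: 144005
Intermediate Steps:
F = -1735 (F = Mul(5, Add(Add(27, -165), Add(-100, -109))) = Mul(5, Add(-138, -209)) = Mul(5, -347) = -1735)
R = -1735
Mul(R, Mul(-1, 83)) = Mul(-1735, Mul(-1, 83)) = Mul(-1735, -83) = 144005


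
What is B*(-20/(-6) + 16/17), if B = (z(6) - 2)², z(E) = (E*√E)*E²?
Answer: 61026920/51 - 62784*√6/17 ≈ 1.1876e+6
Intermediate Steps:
z(E) = E^(7/2) (z(E) = E^(3/2)*E² = E^(7/2))
B = (-2 + 216*√6)² (B = (6^(7/2) - 2)² = (216*√6 - 2)² = (-2 + 216*√6)² ≈ 2.7782e+5)
B*(-20/(-6) + 16/17) = (279940 - 864*√6)*(-20/(-6) + 16/17) = (279940 - 864*√6)*(-20*(-⅙) + 16*(1/17)) = (279940 - 864*√6)*(10/3 + 16/17) = (279940 - 864*√6)*(218/51) = 61026920/51 - 62784*√6/17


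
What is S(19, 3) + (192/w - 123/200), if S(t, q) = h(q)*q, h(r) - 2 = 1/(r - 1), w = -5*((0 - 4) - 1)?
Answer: 2913/200 ≈ 14.565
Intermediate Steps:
w = 25 (w = -5*(-4 - 1) = -5*(-5) = 25)
h(r) = 2 + 1/(-1 + r) (h(r) = 2 + 1/(r - 1) = 2 + 1/(-1 + r))
S(t, q) = q*(-1 + 2*q)/(-1 + q) (S(t, q) = ((-1 + 2*q)/(-1 + q))*q = q*(-1 + 2*q)/(-1 + q))
S(19, 3) + (192/w - 123/200) = 3*(-1 + 2*3)/(-1 + 3) + (192/25 - 123/200) = 3*(-1 + 6)/2 + (192*(1/25) - 123*1/200) = 3*(½)*5 + (192/25 - 123/200) = 15/2 + 1413/200 = 2913/200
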